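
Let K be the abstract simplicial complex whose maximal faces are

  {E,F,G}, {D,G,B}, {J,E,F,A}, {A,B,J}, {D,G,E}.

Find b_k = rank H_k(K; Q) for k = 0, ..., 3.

Take the total order A < B < D < E < F < G < J on the vertex set. Then K (dimension 3) consists of the simplices:

  0-simplices (7): A, B, D, E, F, G, J
  1-simplices (14): AB, AE, AF, AJ, BD, BG, BJ, DE, DG, EF, EG, EJ, FG, FJ
  2-simplices (8): ABJ, AEF, AEJ, AFJ, BDG, DEG, EFG, EFJ
  3-simplices (1): AEFJ

so the chain groups are C_0 ≅ Z^7, C_1 ≅ Z^14, C_2 ≅ Z^8, C_3 ≅ Z^1.

∂_1: C_1 → C_0 sends each edge [p,q] (with p < q) to q − p. For instance
  ∂AJ = J − A.
This gives a 7×14 integer matrix of rank 6; reducing to Smith normal form yields diagonal entries (1,1,1,1,1,1).

The boundary map ∂_2: C_2 → C_1 sends each 2-simplex [p,q,r] to [q,r] − [p,r] + [p,q]. For instance
  ∂AFJ = FJ − AJ + AF,
  ∂AEF = EF − AF + AE.
The 14×8 boundary matrix has rank 7 and Smith normal form diag(1,1,1,1,1,1,1).

The boundary map ∂_3: C_3 → C_2 sends each 3-simplex σ to the alternating sum Σ_i (−1)^i (σ with its i-th vertex removed). For instance
  ∂AEFJ = EFJ − AFJ + AEJ − AEF.
The resulting 8×1 matrix has rank 1, and its Smith normal form has invariant factors (1).

Reading off H_k = ker ∂_k / im ∂_{k+1}:

  H_0: rank C_0 − rank ∂_1 = 7 − 6 = 1, and the invariant factors of ∂_1 are all 1, so H_0 ≅ Z.
  H_1: rank ker ∂_1 − rank ∂_2 = (14 − 6) − 7 = 1, and the invariant factors of ∂_2 are all 1, so H_1 ≅ Z.
  H_2: rank ker ∂_2 − rank ∂_3 = (8 − 7) − 1 = 0, and the invariant factors of ∂_3 are all 1, so H_2 ≅ 0.
  H_3: rank ker ∂_3 − rank ∂_4 = (1 − 1) − 0 = 0, and there is no ∂_4, so H_3 ≅ 0.

As a check, the Euler characteristic is 7 − 14 + 8 − 1 = 0, which agrees with 1 − 1 + 0 − 0 = 0.

Hence the Betti numbers are b_0 = 1, b_1 = 1, b_2 = 0, b_3 = 0.

b_0 = 1, b_1 = 1, b_2 = 0, b_3 = 0.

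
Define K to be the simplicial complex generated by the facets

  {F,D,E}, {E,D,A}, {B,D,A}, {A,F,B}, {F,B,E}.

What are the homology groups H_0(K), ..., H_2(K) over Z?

H_0 = Z,  H_1 = Z,  H_2 = 0.

We work with the vertex ordering A < B < D < E < F. The simplices of K, each written with vertices in increasing order, are:

  0-simplices (5): A, B, D, E, F
  1-simplices (10): AB, AD, AE, AF, BD, BE, BF, DE, DF, EF
  2-simplices (5): ABD, ABF, ADE, BEF, DEF

giving chain groups C_0 ≅ Z^5, C_1 ≅ Z^10, C_2 ≅ Z^5.

The boundary map ∂_1: C_1 → C_0 is given by ∂[p,q] = [q] − [p]. For instance
  ∂BF = F − B.
The 5×10 boundary matrix has rank 4 and Smith normal form diag(1,1,1,1).

Boundary ∂_2: C_2 → C_1 acts by ∂[p,q,r] = [q,r] − [p,r] + [p,q]. For instance
  ∂BEF = EF − BF + BE,
  ∂ADE = DE − AE + AD.
This gives a 10×5 integer matrix of rank 5; reducing to Smith normal form yields diagonal entries (1,1,1,1,1).

Now H_k = ker ∂_k / im ∂_{k+1}, so:

  H_0: rank C_0 − rank ∂_1 = 5 − 4 = 1, and the invariant factors of ∂_1 are all 1, so H_0 ≅ Z.
  H_1: rank ker ∂_1 − rank ∂_2 = (10 − 4) − 5 = 1, and the invariant factors of ∂_2 are all 1, so H_1 ≅ Z.
  H_2: rank ker ∂_2 − rank ∂_3 = (5 − 5) − 0 = 0, and there is no ∂_3, so H_2 ≅ 0.

As a check, the Euler characteristic is 5 − 10 + 5 = 0, which agrees with 1 − 1 + 0 = 0.
(K is a triangulation of the Möbius band.)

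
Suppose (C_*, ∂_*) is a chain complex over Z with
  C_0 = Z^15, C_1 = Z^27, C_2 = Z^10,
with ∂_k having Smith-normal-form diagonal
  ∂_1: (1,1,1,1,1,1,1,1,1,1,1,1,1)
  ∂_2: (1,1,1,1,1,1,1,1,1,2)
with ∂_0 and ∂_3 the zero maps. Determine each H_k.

H_0: b_0 = 15 − 0 − 13 = 2; torsion from ∂_1 factors > 1: none. So H_0 = Z^2.
H_1: b_1 = 27 − 13 − 10 = 4; torsion from ∂_2 factors > 1: [2]. So H_1 = Z^4 ⊕ Z/2.
H_2: b_2 = 10 − 10 − 0 = 0; torsion from ∂_3 factors > 1: none. So H_2 = 0.

H_0 = Z^2,  H_1 = Z^4 ⊕ Z/2,  H_2 = 0.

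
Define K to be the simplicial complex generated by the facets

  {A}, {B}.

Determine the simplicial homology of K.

Fix the vertex order A < B and write every simplex with vertices in increasing order. Then dim K = 0 and the simplices of K are:

  0-simplices (2): A, B

Hence C_0 ≅ Z^2.

Reading off H_k = ker ∂_k / im ∂_{k+1}:

  H_0: rank C_0 − rank ∂_1 = 2 − 0 = 2, and there is no ∂_1, so H_0 = Z^2.

H_0 = Z^2.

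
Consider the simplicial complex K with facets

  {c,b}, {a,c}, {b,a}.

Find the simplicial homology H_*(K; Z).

H_0 = Z,  H_1 = Z.

Take the total order a < b < c on the vertex set. Then K (dimension 1) consists of the simplices:

  0-simplices (3): a, b, c
  1-simplices (3): ab, ac, bc

Hence C_0 ≅ Z^3, C_1 ≅ Z^3.

The boundary map ∂_1: C_1 → C_0 is given by ∂[p,q] = [q] − [p]. For instance
  ∂ac = c − a.
This gives a 3×3 integer matrix of rank 2; reducing to Smith normal form yields diagonal entries (1,1).

From H_k ≅ ker(∂_k) / im(∂_{k+1}) we obtain:

  H_0: rank C_0 − rank ∂_1 = 3 − 2 = 1, and the invariant factors of ∂_1 are all 1, so H_0 ≅ Z.
  H_1: rank ker ∂_1 − rank ∂_2 = (3 − 2) − 0 = 1, and there is no ∂_2, so H_1 ≅ Z.

As a check, the Euler characteristic is 3 − 3 = 0, which agrees with 1 − 1 = 0.
(K is a triangulation of the circle S^1.)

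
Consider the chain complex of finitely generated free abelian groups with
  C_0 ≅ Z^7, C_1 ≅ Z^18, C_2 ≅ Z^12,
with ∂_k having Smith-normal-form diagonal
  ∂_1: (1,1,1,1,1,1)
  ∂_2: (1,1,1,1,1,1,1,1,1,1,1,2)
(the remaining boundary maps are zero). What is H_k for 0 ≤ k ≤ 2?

H_0: b_0 = 7 − 0 − 6 = 1; torsion from ∂_1 factors > 1: none. So H_0 = Z.
H_1: b_1 = 18 − 6 − 12 = 0; torsion from ∂_2 factors > 1: [2]. So H_1 = Z/2.
H_2: b_2 = 12 − 12 − 0 = 0; torsion from ∂_3 factors > 1: none. So H_2 = 0.

H_0 = Z,  H_1 = Z/2,  H_2 = 0.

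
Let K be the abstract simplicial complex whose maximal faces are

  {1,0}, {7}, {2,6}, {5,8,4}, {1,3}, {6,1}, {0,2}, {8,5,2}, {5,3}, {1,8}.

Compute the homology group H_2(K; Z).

We work with the vertex ordering 0 < 1 < 2 < 3 < 4 < 5 < 6 < 7 < 8. The simplices of K, each written with vertices in increasing order, are:

  0-simplices (9): [0], [1], [2], [3], [4], [5], [6], [7], [8]
  1-simplices (12): [0,1], [0,2], [1,3], [1,6], [1,8], [2,5], [2,6], [2,8], [3,5], [4,5], [4,8], [5,8]
  2-simplices (2): [2,5,8], [4,5,8]

so the chain groups are C_0 ≅ Z^9, C_1 ≅ Z^12, C_2 ≅ Z^2.

The boundary map ∂_1: C_1 → C_0 maps an edge to its endpoints' difference, ∂[p,q] = q − p. For instance
  ∂[1,8] = [8] − [1].
As a 9×12 matrix over Z this has rank 7, with invariant factors (1,1,1,1,1,1,1).

∂_2: C_2 → C_1 maps a triangle to the signed sum of its edges. For instance
  ∂[4,5,8] = [5,8] − [4,8] + [4,5],
  ∂[2,5,8] = [5,8] − [2,8] + [2,5].
The resulting 12×2 matrix has rank 2, and its Smith normal form has invariant factors (1,1).

Now H_k = ker ∂_k / im ∂_{k+1}, so:

  H_2: rank ker ∂_2 − rank ∂_3 = (2 − 2) − 0 = 0, and there is no ∂_3, so H_2 = 0.

H_2 ≅ 0.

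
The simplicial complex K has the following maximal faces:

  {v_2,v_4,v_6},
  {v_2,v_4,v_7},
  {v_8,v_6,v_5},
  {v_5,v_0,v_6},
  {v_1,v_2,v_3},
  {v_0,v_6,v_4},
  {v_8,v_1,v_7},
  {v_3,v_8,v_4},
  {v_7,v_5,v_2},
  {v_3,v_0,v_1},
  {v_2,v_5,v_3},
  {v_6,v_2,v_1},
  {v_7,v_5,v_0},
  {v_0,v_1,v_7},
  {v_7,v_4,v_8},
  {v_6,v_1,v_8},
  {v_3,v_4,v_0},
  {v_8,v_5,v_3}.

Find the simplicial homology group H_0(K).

H_0 = Z.

We work with the vertex ordering v_0 < v_1 < v_2 < v_3 < v_4 < v_5 < v_6 < v_7 < v_8. The simplices of K, each written with vertices in increasing order, are:

  0-simplices (9): [v_0], [v_1], [v_2], [v_3], [v_4], [v_5], [v_6], [v_7], [v_8]
  1-simplices (27): (27 of them)
  2-simplices (18): (18 of them)

Hence C_0 ≅ Z^9, C_1 ≅ Z^27, C_2 ≅ Z^18.

Boundary ∂_1: C_1 → C_0 maps an edge to its endpoints' difference, ∂[p,q] = q − p.
The resulting 9×27 matrix has rank 8, and its Smith normal form has invariant factors (1,1,1,1,1,1,1,1).

The boundary map ∂_2: C_2 → C_1 maps a triangle to the signed sum of its edges. For instance
  ∂[v_0,v_1,v_3] = [v_1,v_3] − [v_0,v_3] + [v_0,v_1],
  ∂[v_2,v_4,v_6] = [v_4,v_6] − [v_2,v_6] + [v_2,v_4].
As a 27×18 matrix over Z this has rank 17, with invariant factors (1,1,1,1,1,1,1,1,1,1,1,1,1,1,1,1,1).

Reading off H_k = ker ∂_k / im ∂_{k+1}:

  H_0: rank C_0 − rank ∂_1 = 9 − 8 = 1, and the invariant factors of ∂_1 are all 1, so H_0 ≅ Z.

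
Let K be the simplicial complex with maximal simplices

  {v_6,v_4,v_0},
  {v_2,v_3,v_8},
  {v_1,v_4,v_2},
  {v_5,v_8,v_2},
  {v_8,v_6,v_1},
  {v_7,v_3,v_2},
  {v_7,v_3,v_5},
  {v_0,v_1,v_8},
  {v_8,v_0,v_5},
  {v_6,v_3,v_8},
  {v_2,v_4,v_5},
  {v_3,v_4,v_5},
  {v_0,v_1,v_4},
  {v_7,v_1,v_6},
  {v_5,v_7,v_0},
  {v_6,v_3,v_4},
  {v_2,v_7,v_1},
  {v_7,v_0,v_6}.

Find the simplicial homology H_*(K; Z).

We work with the vertex ordering v_0 < v_1 < v_2 < v_3 < v_4 < v_5 < v_6 < v_7 < v_8. The simplices of K, each written with vertices in increasing order, are:

  0-simplices (9): [v_0], [v_1], [v_2], [v_3], [v_4], [v_5], [v_6], [v_7], [v_8]
  1-simplices (27): (27 of them)
  2-simplices (18): (18 of them)

Hence C_0 ≅ Z^9, C_1 ≅ Z^27, C_2 ≅ Z^18.

The boundary map ∂_1: C_1 → C_0 is given by ∂[p,q] = [q] − [p].
The resulting 9×27 matrix has rank 8, and its Smith normal form has invariant factors (1,1,1,1,1,1,1,1).

∂_2: C_2 → C_1 acts by ∂[p,q,r] = [q,r] − [p,r] + [p,q]. For instance
  ∂[v_1,v_2,v_4] = [v_2,v_4] − [v_1,v_4] + [v_1,v_2],
  ∂[v_0,v_1,v_8] = [v_1,v_8] − [v_0,v_8] + [v_0,v_1].
As a 27×18 matrix over Z this has rank 18, with invariant factors (1,1,1,1,1,1,1,1,1,1,1,1,1,1,1,1,1,2).

Now H_k = ker ∂_k / im ∂_{k+1}, so:

  H_0: rank C_0 − rank ∂_1 = 9 − 8 = 1, and the invariant factors of ∂_1 are all 1, so H_0 = Z.
  H_1: rank ker ∂_1 − rank ∂_2 = (27 − 8) − 18 = 1, and ∂_2 has invariant factor 2 > 1, so H_1 = Z × Z/2.
  H_2: rank ker ∂_2 − rank ∂_3 = (18 − 18) − 0 = 0, and there is no ∂_3, so H_2 = 0.

H_0 = Z,  H_1 = Z × Z/2,  H_2 = 0.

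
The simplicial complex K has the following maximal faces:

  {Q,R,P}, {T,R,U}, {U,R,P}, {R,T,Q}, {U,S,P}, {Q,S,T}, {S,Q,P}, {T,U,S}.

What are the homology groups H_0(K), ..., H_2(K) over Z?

Fix the vertex order P < Q < R < S < T < U and write every simplex with vertices in increasing order. Then dim K = 2 and the simplices of K are:

  0-simplices (6): P, Q, R, S, T, U
  1-simplices (12): PQ, PR, PS, PU, QR, QS, QT, RT, RU, ST, SU, TU
  2-simplices (8): PQR, PQS, PRU, PSU, QRT, QST, RTU, STU

so the chain groups are C_0 ≅ Z^6, C_1 ≅ Z^12, C_2 ≅ Z^8.

Boundary ∂_1: C_1 → C_0 maps an edge to its endpoints' difference, ∂[p,q] = q − p. For instance
  ∂PQ = Q − P.
This gives a 6×12 integer matrix of rank 5; reducing to Smith normal form yields diagonal entries (1,1,1,1,1).

∂_2: C_2 → C_1 maps a triangle to the signed sum of its edges. For instance
  ∂PRU = RU − PU + PR,
  ∂PQR = QR − PR + PQ.
This gives a 12×8 integer matrix of rank 7; reducing to Smith normal form yields diagonal entries (1,1,1,1,1,1,1).

Reading off H_k = ker ∂_k / im ∂_{k+1}:

  H_0: rank C_0 − rank ∂_1 = 6 − 5 = 1, and the invariant factors of ∂_1 are all 1, so H_0 = Z.
  H_1: rank ker ∂_1 − rank ∂_2 = (12 − 5) − 7 = 0, and the invariant factors of ∂_2 are all 1, so H_1 = 0.
  H_2: rank ker ∂_2 − rank ∂_3 = (8 − 7) − 0 = 1, and there is no ∂_3, so H_2 = Z.

H_0 = Z,  H_1 = 0,  H_2 = Z.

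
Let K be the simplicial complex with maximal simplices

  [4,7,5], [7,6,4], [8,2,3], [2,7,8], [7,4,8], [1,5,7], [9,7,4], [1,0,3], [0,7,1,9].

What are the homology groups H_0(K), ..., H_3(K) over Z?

H_0 = Z,  H_1 = Z,  H_2 = 0,  H_3 = 0.

Order the vertices as 0 < 1 < 2 < 3 < 4 < 5 < 6 < 7 < 8 < 9. Listing each simplex with vertices in this order, K has dimension 3 with simplices:

  0-simplices (10): [0], [1], [2], [3], [4], [5], [6], [7], [8], [9]
  1-simplices (21): [0,1], [0,3], [0,7], [0,9], [1,3], [1,5], [1,7], [1,9], [2,3], [2,7], [2,8], [3,8], [4,5], [4,6], [4,7], [4,8], [4,9], [5,7], [6,7], [7,8], [7,9]
  2-simplices (12): [0,1,3], [0,1,7], [0,1,9], [0,7,9], [1,5,7], [1,7,9], [2,3,8], [2,7,8], [4,5,7], [4,6,7], [4,7,8], [4,7,9]
  3-simplices (1): [0,1,7,9]

giving chain groups C_0 ≅ Z^10, C_1 ≅ Z^21, C_2 ≅ Z^12, C_3 ≅ Z^1.

∂_1: C_1 → C_0 sends each edge [p,q] (with p < q) to q − p. For instance
  ∂[7,8] = [8] − [7].
As a 10×21 matrix over Z this has rank 9, with invariant factors (1,1,1,1,1,1,1,1,1).

The boundary map ∂_2: C_2 → C_1 acts by ∂[p,q,r] = [q,r] − [p,r] + [p,q]. For instance
  ∂[4,7,9] = [7,9] − [4,9] + [4,7],
  ∂[2,7,8] = [7,8] − [2,8] + [2,7].
This gives a 21×12 integer matrix of rank 11; reducing to Smith normal form yields diagonal entries (1,1,1,1,1,1,1,1,1,1,1).

The boundary map ∂_3: C_3 → C_2 sends each 3-simplex σ to the alternating sum Σ_i (−1)^i (σ with its i-th vertex removed). For instance
  ∂[0,1,7,9] = [1,7,9] − [0,7,9] + [0,1,9] − [0,1,7].
This gives a 12×1 integer matrix of rank 1; reducing to Smith normal form yields diagonal entries (1).

Computing H_k = (kernel of ∂_k) / (image of ∂_{k+1}):

  H_0: rank C_0 − rank ∂_1 = 10 − 9 = 1, and the invariant factors of ∂_1 are all 1, so H_0 = Z.
  H_1: rank ker ∂_1 − rank ∂_2 = (21 − 9) − 11 = 1, and the invariant factors of ∂_2 are all 1, so H_1 = Z.
  H_2: rank ker ∂_2 − rank ∂_3 = (12 − 11) − 1 = 0, and the invariant factors of ∂_3 are all 1, so H_2 = 0.
  H_3: rank ker ∂_3 − rank ∂_4 = (1 − 1) − 0 = 0, and there is no ∂_4, so H_3 = 0.

As a check, the Euler characteristic is 10 − 21 + 12 − 1 = 0, which agrees with 1 − 1 + 0 − 0 = 0.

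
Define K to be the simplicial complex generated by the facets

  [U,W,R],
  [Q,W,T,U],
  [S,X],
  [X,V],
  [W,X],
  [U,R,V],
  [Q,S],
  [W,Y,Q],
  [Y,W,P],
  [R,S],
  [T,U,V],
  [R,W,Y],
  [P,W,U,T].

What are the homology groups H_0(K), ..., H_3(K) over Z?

H_0 = Z,  H_1 = Z^3,  H_2 = 0,  H_3 = 0.

Order the vertices as P < Q < R < S < T < U < V < W < X < Y. Listing each simplex with vertices in this order, K has dimension 3 with simplices:

  0-simplices (10): P, Q, R, S, T, U, V, W, X, Y
  1-simplices (23): PT, PU, PW, PY, QS, QT, QU, QW, QY, RS, RU, RV, RW, RY, SX, TU, TV, TW, UV, UW, VX, WX, WY
  2-simplices (13): PTU, PTW, PUW, PWY, QTU, QTW, QUW, QWY, RUV, RUW, RWY, TUV, TUW
  3-simplices (2): PTUW, QTUW

Hence C_0 ≅ Z^10, C_1 ≅ Z^23, C_2 ≅ Z^13, C_3 ≅ Z^2.

Boundary ∂_1: C_1 → C_0 maps an edge to its endpoints' difference, ∂[p,q] = q − p.
The resulting 10×23 matrix has rank 9, and its Smith normal form has invariant factors (1,1,1,1,1,1,1,1,1).

Boundary ∂_2: C_2 → C_1 acts by ∂[p,q,r] = [q,r] − [p,r] + [p,q]. For instance
  ∂TUW = UW − TW + TU,
  ∂PUW = UW − PW + PU.
As a 23×13 matrix over Z this has rank 11, with invariant factors (1,1,1,1,1,1,1,1,1,1,1).

The boundary map ∂_3: C_3 → C_2 sends each 3-simplex σ to the alternating sum Σ_i (−1)^i (σ with its i-th vertex removed). For instance
  ∂QTUW = TUW − QUW + QTW − QTU,
  ∂PTUW = TUW − PUW + PTW − PTU.
The 13×2 boundary matrix has rank 2 and Smith normal form diag(1,1).

Computing H_k = (kernel of ∂_k) / (image of ∂_{k+1}):

  H_0: rank C_0 − rank ∂_1 = 10 − 9 = 1, and the invariant factors of ∂_1 are all 1, so H_0 = Z.
  H_1: rank ker ∂_1 − rank ∂_2 = (23 − 9) − 11 = 3, and the invariant factors of ∂_2 are all 1, so H_1 = Z^3.
  H_2: rank ker ∂_2 − rank ∂_3 = (13 − 11) − 2 = 0, and the invariant factors of ∂_3 are all 1, so H_2 = 0.
  H_3: rank ker ∂_3 − rank ∂_4 = (2 − 2) − 0 = 0, and there is no ∂_4, so H_3 = 0.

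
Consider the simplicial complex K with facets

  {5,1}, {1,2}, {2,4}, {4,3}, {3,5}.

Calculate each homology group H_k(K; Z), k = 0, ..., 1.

H_0 ≅ Z,  H_1 ≅ Z.

Fix the vertex order 1 < 2 < 3 < 4 < 5 and write every simplex with vertices in increasing order. Then dim K = 1 and the simplices of K are:

  0-simplices (5): [1], [2], [3], [4], [5]
  1-simplices (5): [1,2], [1,5], [2,4], [3,4], [3,5]

Hence C_0 ≅ Z^5, C_1 ≅ Z^5.

∂_1: C_1 → C_0 maps an edge to its endpoints' difference, ∂[p,q] = q − p. For instance
  ∂[3,4] = [4] − [3].
The resulting 5×5 matrix has rank 4, and its Smith normal form has invariant factors (1,1,1,1).

Computing H_k = (kernel of ∂_k) / (image of ∂_{k+1}):

  H_0: rank C_0 − rank ∂_1 = 5 − 4 = 1, and the invariant factors of ∂_1 are all 1, so H_0 ≅ Z.
  H_1: rank ker ∂_1 − rank ∂_2 = (5 − 4) − 0 = 1, and there is no ∂_2, so H_1 ≅ Z.

As a check, the Euler characteristic is 5 − 5 = 0, which agrees with 1 − 1 = 0.
(K is a triangulation of the circle S^1.)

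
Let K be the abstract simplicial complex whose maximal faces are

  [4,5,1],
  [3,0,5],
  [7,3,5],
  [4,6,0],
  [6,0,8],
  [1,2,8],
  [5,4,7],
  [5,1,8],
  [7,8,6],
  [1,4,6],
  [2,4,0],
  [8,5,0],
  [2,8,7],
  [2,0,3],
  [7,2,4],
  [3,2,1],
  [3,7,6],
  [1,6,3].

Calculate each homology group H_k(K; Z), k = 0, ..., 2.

K has 9 vertices, 27 edges, 18 triangles.
rank ∂_0 = 0, rank ∂_1 = 8 ⇒ b_0 = 9 − 0 − 8 = 1; all invariant factors of ∂_1 are 1 so no torsion. So H_0 ≅ Z.
rank ∂_1 = 8, rank ∂_2 = 17 ⇒ b_1 = 27 − 8 − 17 = 2; all invariant factors of ∂_2 are 1 so no torsion. So H_1 ≅ Z^2.
rank ∂_2 = 17, rank ∂_3 = 0 ⇒ b_2 = 18 − 17 − 0 = 1. So H_2 ≅ Z.

H_0 ≅ Z,  H_1 ≅ Z^2,  H_2 ≅ Z.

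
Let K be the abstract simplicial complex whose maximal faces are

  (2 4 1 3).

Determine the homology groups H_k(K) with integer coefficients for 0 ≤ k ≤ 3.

Order the vertices as 1 < 2 < 3 < 4. Listing each simplex with vertices in this order, K has dimension 3 with simplices:

  0-simplices (4): [1], [2], [3], [4]
  1-simplices (6): [1,2], [1,3], [1,4], [2,3], [2,4], [3,4]
  2-simplices (4): [1,2,3], [1,2,4], [1,3,4], [2,3,4]
  3-simplices (1): [1,2,3,4]

Hence C_0 ≅ Z^4, C_1 ≅ Z^6, C_2 ≅ Z^4, C_3 ≅ Z^1.

The boundary map ∂_1: C_1 → C_0 sends each edge [p,q] (with p < q) to q − p. For instance
  ∂[1,4] = [4] − [1].
The resulting 4×6 matrix has rank 3, and its Smith normal form has invariant factors (1,1,1).

The boundary map ∂_2: C_2 → C_1 maps a triangle to the signed sum of its edges. For instance
  ∂[2,3,4] = [3,4] − [2,4] + [2,3],
  ∂[1,2,4] = [2,4] − [1,4] + [1,2].
The resulting 6×4 matrix has rank 3, and its Smith normal form has invariant factors (1,1,1).

The boundary map ∂_3: C_3 → C_2 sends each 3-simplex σ to the alternating sum Σ_i (−1)^i (σ with its i-th vertex removed). For instance
  ∂[1,2,3,4] = [2,3,4] − [1,3,4] + [1,2,4] − [1,2,3].
This gives a 4×1 integer matrix of rank 1; reducing to Smith normal form yields diagonal entries (1).

From H_k ≅ ker(∂_k) / im(∂_{k+1}) we obtain:

  H_0: rank C_0 − rank ∂_1 = 4 − 3 = 1, and the invariant factors of ∂_1 are all 1, so H_0 ≅ Z.
  H_1: rank ker ∂_1 − rank ∂_2 = (6 − 3) − 3 = 0, and the invariant factors of ∂_2 are all 1, so H_1 ≅ 0.
  H_2: rank ker ∂_2 − rank ∂_3 = (4 − 3) − 1 = 0, and the invariant factors of ∂_3 are all 1, so H_2 ≅ 0.
  H_3: rank ker ∂_3 − rank ∂_4 = (1 − 1) − 0 = 0, and there is no ∂_4, so H_3 ≅ 0.

As a check, the Euler characteristic is 4 − 6 + 4 − 1 = 1, which agrees with 1 − 0 + 0 − 0 = 1.

H_0 ≅ Z,  H_1 = 0,  H_2 = 0,  H_3 = 0.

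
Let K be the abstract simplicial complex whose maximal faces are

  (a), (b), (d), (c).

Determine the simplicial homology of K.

Fix the vertex order a < b < c < d and write every simplex with vertices in increasing order. Then dim K = 0 and the simplices of K are:

  0-simplices (4): a, b, c, d

so the chain groups are C_0 ≅ Z^4.

Computing H_k = (kernel of ∂_k) / (image of ∂_{k+1}):

  H_0: rank C_0 − rank ∂_1 = 4 − 0 = 4, and there is no ∂_1, so H_0 = Z^4.

H_0 = Z^4.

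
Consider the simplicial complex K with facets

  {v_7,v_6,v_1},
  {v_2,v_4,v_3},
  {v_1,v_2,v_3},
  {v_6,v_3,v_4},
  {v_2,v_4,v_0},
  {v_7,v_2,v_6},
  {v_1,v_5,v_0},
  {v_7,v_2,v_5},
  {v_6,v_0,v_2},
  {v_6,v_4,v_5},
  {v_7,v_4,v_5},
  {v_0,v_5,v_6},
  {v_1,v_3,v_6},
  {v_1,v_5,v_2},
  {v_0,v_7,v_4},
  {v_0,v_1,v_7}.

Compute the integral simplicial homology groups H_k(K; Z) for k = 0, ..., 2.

H_0 ≅ Z,  H_1 ≅ Z^2,  H_2 ≅ Z.

Order the vertices as v_0 < v_1 < v_2 < v_3 < v_4 < v_5 < v_6 < v_7. Listing each simplex with vertices in this order, K has dimension 2 with simplices:

  0-simplices (8): [v_0], [v_1], [v_2], [v_3], [v_4], [v_5], [v_6], [v_7]
  1-simplices (24): (24 of them)
  2-simplices (16): (16 of them)

giving chain groups C_0 ≅ Z^8, C_1 ≅ Z^24, C_2 ≅ Z^16.

∂_1: C_1 → C_0 maps an edge to its endpoints' difference, ∂[p,q] = q − p. For instance
  ∂[v_2,v_6] = [v_6] − [v_2].
The resulting 8×24 matrix has rank 7, and its Smith normal form has invariant factors (1,1,1,1,1,1,1).

The boundary map ∂_2: C_2 → C_1 sends each 2-simplex [p,q,r] to [q,r] − [p,r] + [p,q]. For instance
  ∂[v_1,v_2,v_3] = [v_2,v_3] − [v_1,v_3] + [v_1,v_2],
  ∂[v_4,v_5,v_7] = [v_5,v_7] − [v_4,v_7] + [v_4,v_5].
The 24×16 boundary matrix has rank 15 and Smith normal form diag(1,1,1,1,1,1,1,1,1,1,1,1,1,1,1).

Reading off H_k = ker ∂_k / im ∂_{k+1}:

  H_0: rank C_0 − rank ∂_1 = 8 − 7 = 1, and the invariant factors of ∂_1 are all 1, so H_0 ≅ Z.
  H_1: rank ker ∂_1 − rank ∂_2 = (24 − 7) − 15 = 2, and the invariant factors of ∂_2 are all 1, so H_1 ≅ Z^2.
  H_2: rank ker ∂_2 − rank ∂_3 = (16 − 15) − 0 = 1, and there is no ∂_3, so H_2 ≅ Z.

(K is a triangulation of the torus T^2.)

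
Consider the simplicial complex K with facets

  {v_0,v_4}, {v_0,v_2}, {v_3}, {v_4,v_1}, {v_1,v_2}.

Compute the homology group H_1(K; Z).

H_1 ≅ Z.

Fix the vertex order v_0 < v_1 < v_2 < v_3 < v_4 and write every simplex with vertices in increasing order. Then dim K = 1 and the simplices of K are:

  0-simplices (5): [v_0], [v_1], [v_2], [v_3], [v_4]
  1-simplices (4): [v_0,v_2], [v_0,v_4], [v_1,v_2], [v_1,v_4]

giving chain groups C_0 ≅ Z^5, C_1 ≅ Z^4.

∂_1: C_1 → C_0 sends each edge [p,q] (with p < q) to q − p. For instance
  ∂[v_1,v_4] = [v_4] − [v_1].
The resulting 5×4 matrix has rank 3, and its Smith normal form has invariant factors (1,1,1).

Reading off H_k = ker ∂_k / im ∂_{k+1}:

  H_1: rank ker ∂_1 − rank ∂_2 = (4 − 3) − 0 = 1, and there is no ∂_2, so H_1 ≅ Z.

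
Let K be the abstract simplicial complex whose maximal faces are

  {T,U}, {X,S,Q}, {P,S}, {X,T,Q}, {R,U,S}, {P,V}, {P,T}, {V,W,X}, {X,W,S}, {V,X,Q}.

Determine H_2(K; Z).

H_2 ≅ 0.

Take the total order P < Q < R < S < T < U < V < W < X on the vertex set. Then K (dimension 2) consists of the simplices:

  0-simplices (9): P, Q, R, S, T, U, V, W, X
  1-simplices (17): PS, PT, PV, QS, QT, QV, QX, RS, RU, SU, SW, SX, TU, TX, VW, VX, WX
  2-simplices (6): QSX, QTX, QVX, RSU, SWX, VWX

Hence C_0 ≅ Z^9, C_1 ≅ Z^17, C_2 ≅ Z^6.

The boundary map ∂_1: C_1 → C_0 maps an edge to its endpoints' difference, ∂[p,q] = q − p. For instance
  ∂PV = V − P.
As a 9×17 matrix over Z this has rank 8, with invariant factors (1,1,1,1,1,1,1,1).

Boundary ∂_2: C_2 → C_1 sends each 2-simplex [p,q,r] to [q,r] − [p,r] + [p,q]. For instance
  ∂VWX = WX − VX + VW,
  ∂QSX = SX − QX + QS.
As a 17×6 matrix over Z this has rank 6, with invariant factors (1,1,1,1,1,1).

From H_k ≅ ker(∂_k) / im(∂_{k+1}) we obtain:

  H_2: rank ker ∂_2 − rank ∂_3 = (6 − 6) − 0 = 0, and there is no ∂_3, so H_2 = 0.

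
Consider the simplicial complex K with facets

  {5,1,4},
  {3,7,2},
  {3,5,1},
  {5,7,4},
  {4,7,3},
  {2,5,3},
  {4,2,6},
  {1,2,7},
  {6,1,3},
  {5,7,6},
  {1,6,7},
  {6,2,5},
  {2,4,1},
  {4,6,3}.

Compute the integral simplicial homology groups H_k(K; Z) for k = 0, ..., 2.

H_0 ≅ Z,  H_1 ≅ Z^2,  H_2 ≅ Z.

K has 7 vertices, 21 edges, 14 triangles.
rank ∂_0 = 0, rank ∂_1 = 6 ⇒ b_0 = 7 − 0 − 6 = 1; all invariant factors of ∂_1 are 1 so no torsion. So H_0 ≅ Z.
rank ∂_1 = 6, rank ∂_2 = 13 ⇒ b_1 = 21 − 6 − 13 = 2; all invariant factors of ∂_2 are 1 so no torsion. So H_1 ≅ Z^2.
rank ∂_2 = 13, rank ∂_3 = 0 ⇒ b_2 = 14 − 13 − 0 = 1. So H_2 ≅ Z.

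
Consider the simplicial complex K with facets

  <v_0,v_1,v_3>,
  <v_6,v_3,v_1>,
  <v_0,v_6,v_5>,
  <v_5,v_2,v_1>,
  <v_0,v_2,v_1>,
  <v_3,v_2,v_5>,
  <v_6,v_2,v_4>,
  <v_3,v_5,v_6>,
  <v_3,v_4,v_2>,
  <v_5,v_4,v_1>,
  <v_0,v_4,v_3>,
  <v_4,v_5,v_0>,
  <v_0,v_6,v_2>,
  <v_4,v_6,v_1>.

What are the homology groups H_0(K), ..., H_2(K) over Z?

Fix the vertex order v_0 < v_1 < v_2 < v_3 < v_4 < v_5 < v_6 and write every simplex with vertices in increasing order. Then dim K = 2 and the simplices of K are:

  0-simplices (7): [v_0], [v_1], [v_2], [v_3], [v_4], [v_5], [v_6]
  1-simplices (21): (21 of them)
  2-simplices (14): (14 of them)

giving chain groups C_0 ≅ Z^7, C_1 ≅ Z^21, C_2 ≅ Z^14.

The boundary map ∂_1: C_1 → C_0 sends each edge [p,q] (with p < q) to q − p.
As a 7×21 matrix over Z this has rank 6, with invariant factors (1,1,1,1,1,1).

∂_2: C_2 → C_1 maps a triangle to the signed sum of its edges. For instance
  ∂[v_1,v_4,v_5] = [v_4,v_5] − [v_1,v_5] + [v_1,v_4],
  ∂[v_0,v_2,v_6] = [v_2,v_6] − [v_0,v_6] + [v_0,v_2].
As a 21×14 matrix over Z this has rank 13, with invariant factors (1,1,1,1,1,1,1,1,1,1,1,1,1).

From H_k ≅ ker(∂_k) / im(∂_{k+1}) we obtain:

  H_0: rank C_0 − rank ∂_1 = 7 − 6 = 1, and the invariant factors of ∂_1 are all 1, so H_0 = Z.
  H_1: rank ker ∂_1 − rank ∂_2 = (21 − 6) − 13 = 2, and the invariant factors of ∂_2 are all 1, so H_1 = Z^2.
  H_2: rank ker ∂_2 − rank ∂_3 = (14 − 13) − 0 = 1, and there is no ∂_3, so H_2 = Z.

As a check, the Euler characteristic is 7 − 21 + 14 = 0, which agrees with 1 − 2 + 1 = 0.
(K is a triangulation of the torus T^2.)

H_0 = Z,  H_1 = Z^2,  H_2 = Z.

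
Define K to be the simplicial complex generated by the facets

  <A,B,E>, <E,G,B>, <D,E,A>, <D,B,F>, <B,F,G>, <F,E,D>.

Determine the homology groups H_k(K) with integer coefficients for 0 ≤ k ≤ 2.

Fix the vertex order A < B < D < E < F < G and write every simplex with vertices in increasing order. Then dim K = 2 and the simplices of K are:

  0-simplices (6): A, B, D, E, F, G
  1-simplices (12): AB, AD, AE, BD, BE, BF, BG, DE, DF, EF, EG, FG
  2-simplices (6): ABE, ADE, BDF, BEG, BFG, DEF

so the chain groups are C_0 ≅ Z^6, C_1 ≅ Z^12, C_2 ≅ Z^6.

The boundary map ∂_1: C_1 → C_0 sends each edge [p,q] (with p < q) to q − p. For instance
  ∂BE = E − B.
The 6×12 boundary matrix has rank 5 and Smith normal form diag(1,1,1,1,1).

∂_2: C_2 → C_1 sends each 2-simplex [p,q,r] to [q,r] − [p,r] + [p,q]. For instance
  ∂ADE = DE − AE + AD,
  ∂BEG = EG − BG + BE.
The resulting 12×6 matrix has rank 6, and its Smith normal form has invariant factors (1,1,1,1,1,1).

From H_k ≅ ker(∂_k) / im(∂_{k+1}) we obtain:

  H_0: rank C_0 − rank ∂_1 = 6 − 5 = 1, and the invariant factors of ∂_1 are all 1, so H_0 ≅ Z.
  H_1: rank ker ∂_1 − rank ∂_2 = (12 − 5) − 6 = 1, and the invariant factors of ∂_2 are all 1, so H_1 ≅ Z.
  H_2: rank ker ∂_2 − rank ∂_3 = (6 − 6) − 0 = 0, and there is no ∂_3, so H_2 ≅ 0.

As a check, the Euler characteristic is 6 − 12 + 6 = 0, which agrees with 1 − 1 + 0 = 0.
(K is a triangulation of the cylinder S^1 x I.)

H_0 = Z,  H_1 = Z,  H_2 = 0.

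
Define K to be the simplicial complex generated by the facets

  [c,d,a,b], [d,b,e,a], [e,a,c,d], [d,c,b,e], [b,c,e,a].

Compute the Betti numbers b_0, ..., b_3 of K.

Fix the vertex order a < b < c < d < e and write every simplex with vertices in increasing order. Then dim K = 3 and the simplices of K are:

  0-simplices (5): a, b, c, d, e
  1-simplices (10): ab, ac, ad, ae, bc, bd, be, cd, ce, de
  2-simplices (10): abc, abd, abe, acd, ace, ade, bcd, bce, bde, cde
  3-simplices (5): abcd, abce, abde, acde, bcde

Hence C_0 ≅ Z^5, C_1 ≅ Z^10, C_2 ≅ Z^10, C_3 ≅ Z^5.

Boundary ∂_1: C_1 → C_0 sends each edge [p,q] (with p < q) to q − p. For instance
  ∂ad = d − a.
As a 5×10 matrix over Z this has rank 4, with invariant factors (1,1,1,1).

Boundary ∂_2: C_2 → C_1 sends each 2-simplex [p,q,r] to [q,r] − [p,r] + [p,q]. For instance
  ∂cde = de − ce + cd,
  ∂bce = ce − be + bc.
This gives a 10×10 integer matrix of rank 6; reducing to Smith normal form yields diagonal entries (1,1,1,1,1,1).

∂_3: C_3 → C_2 sends each 3-simplex σ to the alternating sum Σ_i (−1)^i (σ with its i-th vertex removed). For instance
  ∂bcde = cde − bde + bce − bcd,
  ∂abcd = bcd − acd + abd − abc.
The resulting 10×5 matrix has rank 4, and its Smith normal form has invariant factors (1,1,1,1).

Reading off H_k = ker ∂_k / im ∂_{k+1}:

  H_0: rank C_0 − rank ∂_1 = 5 − 4 = 1, and the invariant factors of ∂_1 are all 1, so H_0 ≅ Z.
  H_1: rank ker ∂_1 − rank ∂_2 = (10 − 4) − 6 = 0, and the invariant factors of ∂_2 are all 1, so H_1 ≅ 0.
  H_2: rank ker ∂_2 − rank ∂_3 = (10 − 6) − 4 = 0, and the invariant factors of ∂_3 are all 1, so H_2 ≅ 0.
  H_3: rank ker ∂_3 − rank ∂_4 = (5 − 4) − 0 = 1, and there is no ∂_4, so H_3 ≅ Z.

Hence the Betti numbers are b_0 = 1, b_1 = 0, b_2 = 0, b_3 = 1.

b_0 = 1, b_1 = 0, b_2 = 0, b_3 = 1.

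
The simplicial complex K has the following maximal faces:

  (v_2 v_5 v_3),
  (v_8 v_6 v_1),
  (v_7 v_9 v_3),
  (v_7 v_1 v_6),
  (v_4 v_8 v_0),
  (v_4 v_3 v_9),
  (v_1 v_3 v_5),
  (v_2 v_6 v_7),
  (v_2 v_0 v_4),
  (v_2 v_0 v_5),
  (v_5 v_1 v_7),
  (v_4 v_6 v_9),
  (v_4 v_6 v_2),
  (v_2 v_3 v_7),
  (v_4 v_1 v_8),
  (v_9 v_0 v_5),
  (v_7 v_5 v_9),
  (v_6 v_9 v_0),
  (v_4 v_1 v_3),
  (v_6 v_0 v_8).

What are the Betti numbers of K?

b_0 = 1, b_1 = 1, b_2 = 0.

K has 10 vertices, 30 edges, 20 triangles.
rank ∂_0 = 0, rank ∂_1 = 9 ⇒ b_0 = 10 − 0 − 9 = 1; all invariant factors of ∂_1 are 1 so no torsion. So H_0 = Z.
rank ∂_1 = 9, rank ∂_2 = 20 ⇒ b_1 = 30 − 9 − 20 = 1; ∂_2 has invariant factor(s) [2] giving torsion. So H_1 = Z ⊕ Z_2.
rank ∂_2 = 20, rank ∂_3 = 0 ⇒ b_2 = 20 − 20 − 0 = 0. So H_2 = 0.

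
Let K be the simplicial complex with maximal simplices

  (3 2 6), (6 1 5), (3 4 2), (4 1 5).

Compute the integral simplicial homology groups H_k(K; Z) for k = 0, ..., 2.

H_0 ≅ Z,  H_1 ≅ Z,  H_2 = 0.

Fix the vertex order 1 < 2 < 3 < 4 < 5 < 6 and write every simplex with vertices in increasing order. Then dim K = 2 and the simplices of K are:

  0-simplices (6): [1], [2], [3], [4], [5], [6]
  1-simplices (10): [1,4], [1,5], [1,6], [2,3], [2,4], [2,6], [3,4], [3,6], [4,5], [5,6]
  2-simplices (4): [1,4,5], [1,5,6], [2,3,4], [2,3,6]

so the chain groups are C_0 ≅ Z^6, C_1 ≅ Z^10, C_2 ≅ Z^4.

∂_1: C_1 → C_0 sends each edge [p,q] (with p < q) to q − p. For instance
  ∂[3,4] = [4] − [3].
The resulting 6×10 matrix has rank 5, and its Smith normal form has invariant factors (1,1,1,1,1).

Boundary ∂_2: C_2 → C_1 acts by ∂[p,q,r] = [q,r] − [p,r] + [p,q]. For instance
  ∂[1,4,5] = [4,5] − [1,5] + [1,4],
  ∂[1,5,6] = [5,6] − [1,6] + [1,5].
As a 10×4 matrix over Z this has rank 4, with invariant factors (1,1,1,1).

Computing H_k = (kernel of ∂_k) / (image of ∂_{k+1}):

  H_0: rank C_0 − rank ∂_1 = 6 − 5 = 1, and the invariant factors of ∂_1 are all 1, so H_0 = Z.
  H_1: rank ker ∂_1 − rank ∂_2 = (10 − 5) − 4 = 1, and the invariant factors of ∂_2 are all 1, so H_1 = Z.
  H_2: rank ker ∂_2 − rank ∂_3 = (4 − 4) − 0 = 0, and there is no ∂_3, so H_2 = 0.

As a check, the Euler characteristic is 6 − 10 + 4 = 0, which agrees with 1 − 1 + 0 = 0.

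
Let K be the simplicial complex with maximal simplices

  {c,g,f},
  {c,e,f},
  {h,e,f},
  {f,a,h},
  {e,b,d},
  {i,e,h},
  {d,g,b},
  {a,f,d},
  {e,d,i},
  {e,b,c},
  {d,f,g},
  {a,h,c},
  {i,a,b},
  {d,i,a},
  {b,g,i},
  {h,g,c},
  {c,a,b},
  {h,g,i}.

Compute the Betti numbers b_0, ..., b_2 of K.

b_0 = 1, b_1 = 1, b_2 = 0.

Fix the vertex order a < b < c < d < e < f < g < h < i and write every simplex with vertices in increasing order. Then dim K = 2 and the simplices of K are:

  0-simplices (9): a, b, c, d, e, f, g, h, i
  1-simplices (27): ab, ac, ad, af, ah, ai, bc, bd, be, bg, bi, ce, cf, cg, ch, de, df, dg, di, ef, eh, ei, fg, fh, gh, gi, hi
  2-simplices (18): abc, abi, ach, adf, adi, afh, bce, bde, bdg, bgi, cef, cfg, cgh, dei, dfg, efh, ehi, ghi

giving chain groups C_0 ≅ Z^9, C_1 ≅ Z^27, C_2 ≅ Z^18.

The boundary map ∂_1: C_1 → C_0 maps an edge to its endpoints' difference, ∂[p,q] = q − p.
This gives a 9×27 integer matrix of rank 8; reducing to Smith normal form yields diagonal entries (1,1,1,1,1,1,1,1).

∂_2: C_2 → C_1 maps a triangle to the signed sum of its edges. For instance
  ∂abi = bi − ai + ab,
  ∂bdg = dg − bg + bd.
This gives a 27×18 integer matrix of rank 18; reducing to Smith normal form yields diagonal entries (1,1,1,1,1,1,1,1,1,1,1,1,1,1,1,1,1,2).

Computing H_k = (kernel of ∂_k) / (image of ∂_{k+1}):

  H_0: rank C_0 − rank ∂_1 = 9 − 8 = 1, and the invariant factors of ∂_1 are all 1, so H_0 = Z.
  H_1: rank ker ∂_1 − rank ∂_2 = (27 − 8) − 18 = 1, and ∂_2 has invariant factor 2 > 1, so H_1 = Z ⊕ Z/2.
  H_2: rank ker ∂_2 − rank ∂_3 = (18 − 18) − 0 = 0, and there is no ∂_3, so H_2 = 0.

(K is a triangulation of the Klein bottle.)

Hence the Betti numbers are b_0 = 1, b_1 = 1, b_2 = 0.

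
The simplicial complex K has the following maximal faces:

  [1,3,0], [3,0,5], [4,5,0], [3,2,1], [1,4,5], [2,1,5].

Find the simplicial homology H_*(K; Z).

We work with the vertex ordering 0 < 1 < 2 < 3 < 4 < 5. The simplices of K, each written with vertices in increasing order, are:

  0-simplices (6): [0], [1], [2], [3], [4], [5]
  1-simplices (12): [0,1], [0,3], [0,4], [0,5], [1,2], [1,3], [1,4], [1,5], [2,3], [2,5], [3,5], [4,5]
  2-simplices (6): [0,1,3], [0,3,5], [0,4,5], [1,2,3], [1,2,5], [1,4,5]

so the chain groups are C_0 ≅ Z^6, C_1 ≅ Z^12, C_2 ≅ Z^6.

Boundary ∂_1: C_1 → C_0 is given by ∂[p,q] = [q] − [p].
The 6×12 boundary matrix has rank 5 and Smith normal form diag(1,1,1,1,1).

Boundary ∂_2: C_2 → C_1 sends each 2-simplex [p,q,r] to [q,r] − [p,r] + [p,q]. For instance
  ∂[1,2,3] = [2,3] − [1,3] + [1,2],
  ∂[0,4,5] = [4,5] − [0,5] + [0,4].
As a 12×6 matrix over Z this has rank 6, with invariant factors (1,1,1,1,1,1).

Reading off H_k = ker ∂_k / im ∂_{k+1}:

  H_0: rank C_0 − rank ∂_1 = 6 − 5 = 1, and the invariant factors of ∂_1 are all 1, so H_0 ≅ Z.
  H_1: rank ker ∂_1 − rank ∂_2 = (12 − 5) − 6 = 1, and the invariant factors of ∂_2 are all 1, so H_1 ≅ Z.
  H_2: rank ker ∂_2 − rank ∂_3 = (6 − 6) − 0 = 0, and there is no ∂_3, so H_2 ≅ 0.

H_0 = Z,  H_1 = Z,  H_2 = 0.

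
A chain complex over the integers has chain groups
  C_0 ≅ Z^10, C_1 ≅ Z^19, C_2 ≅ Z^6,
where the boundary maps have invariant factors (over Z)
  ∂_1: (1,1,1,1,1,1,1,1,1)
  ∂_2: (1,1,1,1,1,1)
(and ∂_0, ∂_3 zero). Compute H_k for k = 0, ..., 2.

H_0: b_0 = 10 − 0 − 9 = 1; torsion from ∂_1 factors > 1: none. So H_0 = Z.
H_1: b_1 = 19 − 9 − 6 = 4; torsion from ∂_2 factors > 1: none. So H_1 = Z^4.
H_2: b_2 = 6 − 6 − 0 = 0; torsion from ∂_3 factors > 1: none. So H_2 = 0.

H_0 = Z,  H_1 = Z^4,  H_2 = 0.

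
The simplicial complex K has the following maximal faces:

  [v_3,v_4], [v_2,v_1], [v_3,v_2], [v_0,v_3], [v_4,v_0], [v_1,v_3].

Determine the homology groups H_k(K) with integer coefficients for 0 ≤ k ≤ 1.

H_0 ≅ Z,  H_1 ≅ Z^2.

Order the vertices as v_0 < v_1 < v_2 < v_3 < v_4. Listing each simplex with vertices in this order, K has dimension 1 with simplices:

  0-simplices (5): [v_0], [v_1], [v_2], [v_3], [v_4]
  1-simplices (6): [v_0,v_3], [v_0,v_4], [v_1,v_2], [v_1,v_3], [v_2,v_3], [v_3,v_4]

giving chain groups C_0 ≅ Z^5, C_1 ≅ Z^6.

The boundary map ∂_1: C_1 → C_0 is given by ∂[p,q] = [q] − [p].
The resulting 5×6 matrix has rank 4, and its Smith normal form has invariant factors (1,1,1,1).

Reading off H_k = ker ∂_k / im ∂_{k+1}:

  H_0: rank C_0 − rank ∂_1 = 5 − 4 = 1, and the invariant factors of ∂_1 are all 1, so H_0 = Z.
  H_1: rank ker ∂_1 − rank ∂_2 = (6 − 4) − 0 = 2, and there is no ∂_2, so H_1 = Z^2.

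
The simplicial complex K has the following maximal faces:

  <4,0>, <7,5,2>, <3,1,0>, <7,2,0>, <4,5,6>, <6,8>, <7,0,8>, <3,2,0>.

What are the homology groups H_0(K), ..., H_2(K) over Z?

H_0 = Z,  H_1 = Z^2,  H_2 = 0.

Fix the vertex order 0 < 1 < 2 < 3 < 4 < 5 < 6 < 7 < 8 and write every simplex with vertices in increasing order. Then dim K = 2 and the simplices of K are:

  0-simplices (9): [0], [1], [2], [3], [4], [5], [6], [7], [8]
  1-simplices (16): [0,1], [0,2], [0,3], [0,4], [0,7], [0,8], [1,3], [2,3], [2,5], [2,7], [4,5], [4,6], [5,6], [5,7], [6,8], [7,8]
  2-simplices (6): [0,1,3], [0,2,3], [0,2,7], [0,7,8], [2,5,7], [4,5,6]

so the chain groups are C_0 ≅ Z^9, C_1 ≅ Z^16, C_2 ≅ Z^6.

Boundary ∂_1: C_1 → C_0 maps an edge to its endpoints' difference, ∂[p,q] = q − p.
As a 9×16 matrix over Z this has rank 8, with invariant factors (1,1,1,1,1,1,1,1).

Boundary ∂_2: C_2 → C_1 maps a triangle to the signed sum of its edges. For instance
  ∂[0,1,3] = [1,3] − [0,3] + [0,1],
  ∂[0,2,7] = [2,7] − [0,7] + [0,2].
This gives a 16×6 integer matrix of rank 6; reducing to Smith normal form yields diagonal entries (1,1,1,1,1,1).

Computing H_k = (kernel of ∂_k) / (image of ∂_{k+1}):

  H_0: rank C_0 − rank ∂_1 = 9 − 8 = 1, and the invariant factors of ∂_1 are all 1, so H_0 = Z.
  H_1: rank ker ∂_1 − rank ∂_2 = (16 − 8) − 6 = 2, and the invariant factors of ∂_2 are all 1, so H_1 = Z^2.
  H_2: rank ker ∂_2 − rank ∂_3 = (6 − 6) − 0 = 0, and there is no ∂_3, so H_2 = 0.

As a check, the Euler characteristic is 9 − 16 + 6 = -1, which agrees with 1 − 2 + 0 = -1.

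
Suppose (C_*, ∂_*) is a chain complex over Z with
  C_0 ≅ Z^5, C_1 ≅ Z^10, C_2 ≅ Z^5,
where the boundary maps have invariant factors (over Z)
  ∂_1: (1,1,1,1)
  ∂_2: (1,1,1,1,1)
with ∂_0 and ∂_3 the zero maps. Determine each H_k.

H_0 ≅ Z,  H_1 ≅ Z,  H_2 = 0.

H_0: b_0 = 5 − 0 − 4 = 1; torsion from ∂_1 factors > 1: none. So H_0 ≅ Z.
H_1: b_1 = 10 − 4 − 5 = 1; torsion from ∂_2 factors > 1: none. So H_1 ≅ Z.
H_2: b_2 = 5 − 5 − 0 = 0; torsion from ∂_3 factors > 1: none. So H_2 ≅ 0.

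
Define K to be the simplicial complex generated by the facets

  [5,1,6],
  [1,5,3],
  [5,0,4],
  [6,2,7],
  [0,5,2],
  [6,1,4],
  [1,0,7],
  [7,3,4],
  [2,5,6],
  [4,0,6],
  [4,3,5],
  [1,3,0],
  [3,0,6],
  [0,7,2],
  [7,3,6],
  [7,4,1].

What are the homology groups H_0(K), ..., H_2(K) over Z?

Take the total order 0 < 1 < 2 < 3 < 4 < 5 < 6 < 7 on the vertex set. Then K (dimension 2) consists of the simplices:

  0-simplices (8): [0], [1], [2], [3], [4], [5], [6], [7]
  1-simplices (24): (24 of them)
  2-simplices (16): [0,1,3], [0,1,7], [0,2,5], [0,2,7], [0,3,6], [0,4,5], [0,4,6], [1,3,5], [1,4,6], [1,4,7], [1,5,6], [2,5,6], [2,6,7], [3,4,5], [3,4,7], [3,6,7]

Hence C_0 ≅ Z^8, C_1 ≅ Z^24, C_2 ≅ Z^16.

The boundary map ∂_1: C_1 → C_0 sends each edge [p,q] (with p < q) to q − p. For instance
  ∂[3,4] = [4] − [3].
The resulting 8×24 matrix has rank 7, and its Smith normal form has invariant factors (1,1,1,1,1,1,1).

∂_2: C_2 → C_1 sends each 2-simplex [p,q,r] to [q,r] − [p,r] + [p,q]. For instance
  ∂[1,5,6] = [5,6] − [1,6] + [1,5],
  ∂[1,4,7] = [4,7] − [1,7] + [1,4].
The 24×16 boundary matrix has rank 15 and Smith normal form diag(1,1,1,1,1,1,1,1,1,1,1,1,1,1,1).

Now H_k = ker ∂_k / im ∂_{k+1}, so:

  H_0: rank C_0 − rank ∂_1 = 8 − 7 = 1, and the invariant factors of ∂_1 are all 1, so H_0 ≅ Z.
  H_1: rank ker ∂_1 − rank ∂_2 = (24 − 7) − 15 = 2, and the invariant factors of ∂_2 are all 1, so H_1 ≅ Z^2.
  H_2: rank ker ∂_2 − rank ∂_3 = (16 − 15) − 0 = 1, and there is no ∂_3, so H_2 ≅ Z.

H_0 = Z,  H_1 = Z^2,  H_2 = Z.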